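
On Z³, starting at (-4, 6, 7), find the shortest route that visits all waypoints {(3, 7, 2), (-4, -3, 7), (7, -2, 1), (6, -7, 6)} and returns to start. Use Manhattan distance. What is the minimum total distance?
62
(one optimal route: (-4, 6, 7) → (3, 7, 2) → (7, -2, 1) → (6, -7, 6) → (-4, -3, 7) → (-4, 6, 7))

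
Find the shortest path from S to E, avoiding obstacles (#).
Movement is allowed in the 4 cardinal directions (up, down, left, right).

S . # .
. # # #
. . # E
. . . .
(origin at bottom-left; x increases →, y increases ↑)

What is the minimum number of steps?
7
(one shortest path: (0, 3) → (0, 2) → (0, 1) → (1, 1) → (1, 0) → (2, 0) → (3, 0) → (3, 1))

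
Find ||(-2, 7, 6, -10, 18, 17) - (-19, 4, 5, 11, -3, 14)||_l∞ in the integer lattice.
21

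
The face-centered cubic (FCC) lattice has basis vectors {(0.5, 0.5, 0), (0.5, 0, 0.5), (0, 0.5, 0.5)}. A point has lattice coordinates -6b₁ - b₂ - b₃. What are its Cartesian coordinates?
(-3.5, -3.5, -1)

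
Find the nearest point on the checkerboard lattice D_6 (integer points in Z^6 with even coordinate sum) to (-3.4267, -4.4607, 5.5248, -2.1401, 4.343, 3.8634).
(-3, -4, 5, -2, 4, 4)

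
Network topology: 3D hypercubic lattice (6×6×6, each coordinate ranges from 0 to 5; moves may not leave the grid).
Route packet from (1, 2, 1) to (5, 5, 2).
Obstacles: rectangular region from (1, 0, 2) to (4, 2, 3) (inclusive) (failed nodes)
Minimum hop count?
8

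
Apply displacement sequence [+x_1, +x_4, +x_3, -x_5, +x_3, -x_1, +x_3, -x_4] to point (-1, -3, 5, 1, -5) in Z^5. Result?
(-1, -3, 8, 1, -6)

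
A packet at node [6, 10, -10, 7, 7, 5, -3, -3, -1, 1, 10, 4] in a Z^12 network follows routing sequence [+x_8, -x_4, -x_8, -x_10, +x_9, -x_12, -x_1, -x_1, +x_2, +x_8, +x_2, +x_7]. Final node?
(4, 12, -10, 6, 7, 5, -2, -2, 0, 0, 10, 3)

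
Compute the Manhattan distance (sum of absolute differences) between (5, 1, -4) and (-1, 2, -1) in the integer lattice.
10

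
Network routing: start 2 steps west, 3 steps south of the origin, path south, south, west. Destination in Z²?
(-3, -5)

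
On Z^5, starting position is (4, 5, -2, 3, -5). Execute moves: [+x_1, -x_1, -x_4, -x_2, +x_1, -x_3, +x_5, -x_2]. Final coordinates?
(5, 3, -3, 2, -4)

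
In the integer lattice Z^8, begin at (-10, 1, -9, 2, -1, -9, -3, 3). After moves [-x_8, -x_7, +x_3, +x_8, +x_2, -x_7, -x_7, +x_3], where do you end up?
(-10, 2, -7, 2, -1, -9, -6, 3)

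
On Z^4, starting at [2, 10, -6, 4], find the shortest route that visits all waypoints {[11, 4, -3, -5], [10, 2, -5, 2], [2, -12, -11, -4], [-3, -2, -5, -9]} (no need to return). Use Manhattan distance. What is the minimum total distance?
83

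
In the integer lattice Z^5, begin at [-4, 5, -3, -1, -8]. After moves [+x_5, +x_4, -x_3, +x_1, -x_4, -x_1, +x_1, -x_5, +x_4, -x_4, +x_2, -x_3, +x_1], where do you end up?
(-2, 6, -5, -1, -8)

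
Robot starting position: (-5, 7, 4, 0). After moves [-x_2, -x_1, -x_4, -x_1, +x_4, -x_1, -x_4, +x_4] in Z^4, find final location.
(-8, 6, 4, 0)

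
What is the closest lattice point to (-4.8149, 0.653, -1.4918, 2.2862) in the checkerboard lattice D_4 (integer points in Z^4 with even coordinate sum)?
(-5, 1, -2, 2)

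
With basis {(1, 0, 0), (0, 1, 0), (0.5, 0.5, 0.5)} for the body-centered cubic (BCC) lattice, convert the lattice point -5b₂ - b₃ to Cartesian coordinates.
(-0.5, -5.5, -0.5)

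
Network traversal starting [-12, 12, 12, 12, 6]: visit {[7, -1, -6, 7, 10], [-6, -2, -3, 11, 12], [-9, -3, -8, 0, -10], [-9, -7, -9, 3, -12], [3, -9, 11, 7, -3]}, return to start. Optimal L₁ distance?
220
(one optimal route: (-12, 12, 12, 12, 6) → (-6, -2, -3, 11, 12) → (7, -1, -6, 7, 10) → (-9, -3, -8, 0, -10) → (-9, -7, -9, 3, -12) → (3, -9, 11, 7, -3) → (-12, 12, 12, 12, 6))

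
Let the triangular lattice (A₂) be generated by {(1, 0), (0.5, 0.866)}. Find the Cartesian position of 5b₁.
(5, 0)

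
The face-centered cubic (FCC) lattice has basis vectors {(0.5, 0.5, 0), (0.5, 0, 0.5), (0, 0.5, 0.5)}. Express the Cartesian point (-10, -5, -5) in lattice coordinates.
-10b₁ - 10b₂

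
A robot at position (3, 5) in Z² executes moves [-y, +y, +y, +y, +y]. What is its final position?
(3, 8)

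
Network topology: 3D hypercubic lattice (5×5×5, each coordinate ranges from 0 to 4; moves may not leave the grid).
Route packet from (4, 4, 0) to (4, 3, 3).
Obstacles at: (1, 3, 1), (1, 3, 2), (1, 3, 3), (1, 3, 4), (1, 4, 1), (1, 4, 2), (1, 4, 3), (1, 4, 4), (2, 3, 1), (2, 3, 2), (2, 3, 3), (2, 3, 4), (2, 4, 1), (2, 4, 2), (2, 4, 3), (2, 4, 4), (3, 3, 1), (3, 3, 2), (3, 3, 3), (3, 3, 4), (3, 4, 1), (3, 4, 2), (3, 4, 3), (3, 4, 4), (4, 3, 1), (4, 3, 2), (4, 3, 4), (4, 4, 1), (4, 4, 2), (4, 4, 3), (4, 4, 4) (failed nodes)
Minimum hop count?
6
(one shortest path: (4, 4, 0) → (4, 3, 0) → (4, 2, 0) → (4, 2, 1) → (4, 2, 2) → (4, 2, 3) → (4, 3, 3))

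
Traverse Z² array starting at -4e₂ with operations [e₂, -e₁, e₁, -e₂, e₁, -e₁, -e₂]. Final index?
(0, -5)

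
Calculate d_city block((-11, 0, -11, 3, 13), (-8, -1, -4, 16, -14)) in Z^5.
51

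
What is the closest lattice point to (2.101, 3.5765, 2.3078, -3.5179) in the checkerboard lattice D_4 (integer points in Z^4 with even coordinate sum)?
(2, 4, 2, -4)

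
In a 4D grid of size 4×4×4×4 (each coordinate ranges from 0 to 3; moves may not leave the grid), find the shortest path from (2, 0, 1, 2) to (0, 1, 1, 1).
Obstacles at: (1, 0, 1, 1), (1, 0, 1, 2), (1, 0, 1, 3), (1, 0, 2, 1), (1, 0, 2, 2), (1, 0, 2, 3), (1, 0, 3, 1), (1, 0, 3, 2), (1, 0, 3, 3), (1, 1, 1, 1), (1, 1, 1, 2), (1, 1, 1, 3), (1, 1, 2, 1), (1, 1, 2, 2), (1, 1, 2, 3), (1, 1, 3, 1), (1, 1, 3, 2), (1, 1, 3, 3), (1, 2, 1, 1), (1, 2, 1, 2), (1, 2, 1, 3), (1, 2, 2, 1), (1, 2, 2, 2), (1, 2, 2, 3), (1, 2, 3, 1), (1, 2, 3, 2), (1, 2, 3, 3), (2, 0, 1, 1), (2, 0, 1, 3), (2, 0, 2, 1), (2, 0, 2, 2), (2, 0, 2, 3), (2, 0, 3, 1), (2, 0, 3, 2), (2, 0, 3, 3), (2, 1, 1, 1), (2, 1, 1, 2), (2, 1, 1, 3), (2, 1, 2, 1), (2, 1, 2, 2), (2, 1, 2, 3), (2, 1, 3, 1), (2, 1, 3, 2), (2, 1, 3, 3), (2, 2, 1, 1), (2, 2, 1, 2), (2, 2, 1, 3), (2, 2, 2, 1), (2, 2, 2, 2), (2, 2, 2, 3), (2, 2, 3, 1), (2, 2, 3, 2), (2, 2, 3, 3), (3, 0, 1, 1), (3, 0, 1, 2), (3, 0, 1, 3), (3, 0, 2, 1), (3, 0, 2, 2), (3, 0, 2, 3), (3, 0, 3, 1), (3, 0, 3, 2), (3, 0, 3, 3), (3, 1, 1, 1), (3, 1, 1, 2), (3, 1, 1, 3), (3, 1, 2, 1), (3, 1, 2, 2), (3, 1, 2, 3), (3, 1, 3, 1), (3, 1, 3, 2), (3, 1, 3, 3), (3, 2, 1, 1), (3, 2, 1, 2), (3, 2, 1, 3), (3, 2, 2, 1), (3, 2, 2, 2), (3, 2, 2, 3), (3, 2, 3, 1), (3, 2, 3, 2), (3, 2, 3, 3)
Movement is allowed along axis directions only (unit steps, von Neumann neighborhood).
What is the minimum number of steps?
6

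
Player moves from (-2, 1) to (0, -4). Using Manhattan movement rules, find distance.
7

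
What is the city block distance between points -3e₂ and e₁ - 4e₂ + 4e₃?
6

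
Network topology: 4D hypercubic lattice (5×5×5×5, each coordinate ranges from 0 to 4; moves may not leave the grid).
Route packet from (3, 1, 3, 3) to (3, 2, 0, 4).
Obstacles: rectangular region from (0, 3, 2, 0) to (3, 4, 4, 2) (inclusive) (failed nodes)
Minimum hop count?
5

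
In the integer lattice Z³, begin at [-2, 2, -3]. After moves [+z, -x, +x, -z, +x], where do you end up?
(-1, 2, -3)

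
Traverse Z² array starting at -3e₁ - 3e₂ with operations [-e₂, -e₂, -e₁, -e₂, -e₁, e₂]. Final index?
(-5, -5)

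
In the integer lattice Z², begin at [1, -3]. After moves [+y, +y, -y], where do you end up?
(1, -2)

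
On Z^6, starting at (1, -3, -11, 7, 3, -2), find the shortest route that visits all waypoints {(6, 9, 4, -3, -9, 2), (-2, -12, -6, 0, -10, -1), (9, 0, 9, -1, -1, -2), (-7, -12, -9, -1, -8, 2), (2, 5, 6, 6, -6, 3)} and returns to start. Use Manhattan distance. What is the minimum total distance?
200
(one optimal route: (1, -3, -11, 7, 3, -2) → (-2, -12, -6, 0, -10, -1) → (-7, -12, -9, -1, -8, 2) → (6, 9, 4, -3, -9, 2) → (2, 5, 6, 6, -6, 3) → (9, 0, 9, -1, -1, -2) → (1, -3, -11, 7, 3, -2))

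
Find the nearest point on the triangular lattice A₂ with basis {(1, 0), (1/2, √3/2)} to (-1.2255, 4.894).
(-1, 5.196)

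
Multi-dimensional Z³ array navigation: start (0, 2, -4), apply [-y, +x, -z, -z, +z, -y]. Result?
(1, 0, -5)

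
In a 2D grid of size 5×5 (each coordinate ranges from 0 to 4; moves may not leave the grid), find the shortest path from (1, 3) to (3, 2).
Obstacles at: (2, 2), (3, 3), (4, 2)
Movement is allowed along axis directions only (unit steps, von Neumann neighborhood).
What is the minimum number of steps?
5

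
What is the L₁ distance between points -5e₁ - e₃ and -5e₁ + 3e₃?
4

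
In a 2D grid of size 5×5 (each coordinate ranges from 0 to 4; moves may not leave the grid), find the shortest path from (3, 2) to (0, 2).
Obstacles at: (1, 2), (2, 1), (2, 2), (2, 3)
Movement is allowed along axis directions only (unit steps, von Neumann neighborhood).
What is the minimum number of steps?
7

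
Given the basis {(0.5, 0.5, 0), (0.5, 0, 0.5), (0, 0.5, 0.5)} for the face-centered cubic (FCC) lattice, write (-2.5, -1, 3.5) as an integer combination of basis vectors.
-7b₁ + 2b₂ + 5b₃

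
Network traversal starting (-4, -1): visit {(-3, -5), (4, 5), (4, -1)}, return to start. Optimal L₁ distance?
36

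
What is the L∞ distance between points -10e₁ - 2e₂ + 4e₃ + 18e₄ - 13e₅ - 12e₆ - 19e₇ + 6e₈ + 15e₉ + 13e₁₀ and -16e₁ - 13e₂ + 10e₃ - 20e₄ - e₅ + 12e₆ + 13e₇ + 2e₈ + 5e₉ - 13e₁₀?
38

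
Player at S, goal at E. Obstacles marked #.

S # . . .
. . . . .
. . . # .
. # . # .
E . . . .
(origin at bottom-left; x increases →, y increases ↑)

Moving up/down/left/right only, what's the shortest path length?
4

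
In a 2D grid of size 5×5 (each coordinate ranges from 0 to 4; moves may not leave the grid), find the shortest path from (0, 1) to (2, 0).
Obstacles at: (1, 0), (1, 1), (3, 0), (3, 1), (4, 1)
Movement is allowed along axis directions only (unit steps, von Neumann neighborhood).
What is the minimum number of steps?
5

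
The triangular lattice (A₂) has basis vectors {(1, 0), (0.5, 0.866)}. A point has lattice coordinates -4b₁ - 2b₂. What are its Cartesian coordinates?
(-5, -1.732)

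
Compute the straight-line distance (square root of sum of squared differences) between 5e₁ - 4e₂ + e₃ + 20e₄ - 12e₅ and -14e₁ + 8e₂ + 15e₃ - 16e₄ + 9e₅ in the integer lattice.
49.3761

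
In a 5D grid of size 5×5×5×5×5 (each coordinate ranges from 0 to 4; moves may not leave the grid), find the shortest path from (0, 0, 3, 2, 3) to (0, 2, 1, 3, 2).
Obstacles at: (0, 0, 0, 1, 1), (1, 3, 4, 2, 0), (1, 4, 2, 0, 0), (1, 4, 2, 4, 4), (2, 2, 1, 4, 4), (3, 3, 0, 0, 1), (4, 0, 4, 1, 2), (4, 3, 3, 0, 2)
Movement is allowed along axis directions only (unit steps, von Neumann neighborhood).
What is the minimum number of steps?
6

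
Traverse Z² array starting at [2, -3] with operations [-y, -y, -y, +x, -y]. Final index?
(3, -7)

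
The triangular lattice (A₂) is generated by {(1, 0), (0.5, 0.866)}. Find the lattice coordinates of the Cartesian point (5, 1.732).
4b₁ + 2b₂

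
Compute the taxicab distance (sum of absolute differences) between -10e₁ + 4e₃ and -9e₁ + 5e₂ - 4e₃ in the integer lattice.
14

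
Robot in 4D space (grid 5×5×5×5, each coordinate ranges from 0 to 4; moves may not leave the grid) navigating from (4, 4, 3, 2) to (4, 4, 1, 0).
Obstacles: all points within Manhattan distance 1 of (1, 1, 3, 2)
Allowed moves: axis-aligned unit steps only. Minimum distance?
4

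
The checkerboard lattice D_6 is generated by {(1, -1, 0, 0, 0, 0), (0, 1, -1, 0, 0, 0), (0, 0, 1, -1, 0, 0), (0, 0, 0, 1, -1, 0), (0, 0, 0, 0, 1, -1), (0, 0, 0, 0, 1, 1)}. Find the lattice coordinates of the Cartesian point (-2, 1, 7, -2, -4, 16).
-2b₁ - b₂ + 6b₃ + 4b₄ - 8b₅ + 8b₆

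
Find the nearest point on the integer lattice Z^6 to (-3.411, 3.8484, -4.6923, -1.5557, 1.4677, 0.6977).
(-3, 4, -5, -2, 1, 1)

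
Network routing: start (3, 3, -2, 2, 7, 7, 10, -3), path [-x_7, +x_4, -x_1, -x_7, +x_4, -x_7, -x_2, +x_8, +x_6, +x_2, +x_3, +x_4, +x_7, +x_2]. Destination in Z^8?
(2, 4, -1, 5, 7, 8, 8, -2)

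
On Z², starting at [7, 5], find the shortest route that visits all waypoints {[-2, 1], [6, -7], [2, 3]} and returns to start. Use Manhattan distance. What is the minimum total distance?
42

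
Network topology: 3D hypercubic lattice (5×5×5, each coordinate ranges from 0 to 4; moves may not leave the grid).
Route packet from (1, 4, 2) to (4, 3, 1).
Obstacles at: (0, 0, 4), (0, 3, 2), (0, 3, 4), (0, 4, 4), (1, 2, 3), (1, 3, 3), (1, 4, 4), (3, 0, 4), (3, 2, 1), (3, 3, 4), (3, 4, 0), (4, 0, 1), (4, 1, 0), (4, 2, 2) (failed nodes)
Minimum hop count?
5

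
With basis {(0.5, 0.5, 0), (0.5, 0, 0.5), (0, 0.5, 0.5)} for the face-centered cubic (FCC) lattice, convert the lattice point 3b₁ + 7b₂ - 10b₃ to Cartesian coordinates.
(5, -3.5, -1.5)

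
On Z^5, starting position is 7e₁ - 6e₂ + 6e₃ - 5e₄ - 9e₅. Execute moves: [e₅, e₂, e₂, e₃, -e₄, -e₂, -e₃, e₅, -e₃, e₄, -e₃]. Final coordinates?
(7, -5, 4, -5, -7)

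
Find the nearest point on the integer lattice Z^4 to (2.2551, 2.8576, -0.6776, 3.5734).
(2, 3, -1, 4)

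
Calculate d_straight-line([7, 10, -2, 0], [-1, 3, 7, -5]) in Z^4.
14.7986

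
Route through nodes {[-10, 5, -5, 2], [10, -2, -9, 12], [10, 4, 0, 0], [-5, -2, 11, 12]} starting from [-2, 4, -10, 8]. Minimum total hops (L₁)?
110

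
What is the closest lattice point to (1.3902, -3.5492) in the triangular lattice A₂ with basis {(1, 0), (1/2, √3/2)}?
(1, -3.464)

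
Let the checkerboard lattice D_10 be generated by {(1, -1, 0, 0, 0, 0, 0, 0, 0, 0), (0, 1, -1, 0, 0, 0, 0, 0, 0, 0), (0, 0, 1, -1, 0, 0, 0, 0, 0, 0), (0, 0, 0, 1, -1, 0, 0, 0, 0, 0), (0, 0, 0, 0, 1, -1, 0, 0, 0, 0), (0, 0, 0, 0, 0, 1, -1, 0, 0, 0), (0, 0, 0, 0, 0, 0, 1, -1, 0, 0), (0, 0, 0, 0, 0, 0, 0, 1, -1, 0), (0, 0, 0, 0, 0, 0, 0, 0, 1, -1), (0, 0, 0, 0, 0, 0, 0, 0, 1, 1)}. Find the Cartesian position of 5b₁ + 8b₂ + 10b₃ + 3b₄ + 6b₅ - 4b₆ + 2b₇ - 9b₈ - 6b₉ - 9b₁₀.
(5, 3, 2, -7, 3, -10, 6, -11, -6, -3)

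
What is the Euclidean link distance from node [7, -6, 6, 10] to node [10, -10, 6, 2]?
9.43398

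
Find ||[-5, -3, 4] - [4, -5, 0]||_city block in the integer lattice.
15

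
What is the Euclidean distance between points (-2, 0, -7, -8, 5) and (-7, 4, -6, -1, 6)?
9.59166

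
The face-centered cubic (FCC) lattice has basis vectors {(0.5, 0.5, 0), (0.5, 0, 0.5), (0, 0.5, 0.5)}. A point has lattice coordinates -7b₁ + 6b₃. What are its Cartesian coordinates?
(-3.5, -0.5, 3)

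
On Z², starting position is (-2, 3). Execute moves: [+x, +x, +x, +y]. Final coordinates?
(1, 4)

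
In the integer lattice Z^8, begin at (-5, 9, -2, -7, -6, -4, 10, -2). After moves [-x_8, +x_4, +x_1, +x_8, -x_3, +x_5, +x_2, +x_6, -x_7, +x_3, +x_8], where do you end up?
(-4, 10, -2, -6, -5, -3, 9, -1)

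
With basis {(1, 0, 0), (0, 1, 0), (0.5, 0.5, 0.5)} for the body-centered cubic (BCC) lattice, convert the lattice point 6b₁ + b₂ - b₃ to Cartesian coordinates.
(5.5, 0.5, -0.5)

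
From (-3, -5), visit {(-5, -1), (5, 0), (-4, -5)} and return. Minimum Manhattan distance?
30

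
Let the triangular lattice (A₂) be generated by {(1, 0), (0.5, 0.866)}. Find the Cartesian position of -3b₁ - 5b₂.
(-5.5, -4.33)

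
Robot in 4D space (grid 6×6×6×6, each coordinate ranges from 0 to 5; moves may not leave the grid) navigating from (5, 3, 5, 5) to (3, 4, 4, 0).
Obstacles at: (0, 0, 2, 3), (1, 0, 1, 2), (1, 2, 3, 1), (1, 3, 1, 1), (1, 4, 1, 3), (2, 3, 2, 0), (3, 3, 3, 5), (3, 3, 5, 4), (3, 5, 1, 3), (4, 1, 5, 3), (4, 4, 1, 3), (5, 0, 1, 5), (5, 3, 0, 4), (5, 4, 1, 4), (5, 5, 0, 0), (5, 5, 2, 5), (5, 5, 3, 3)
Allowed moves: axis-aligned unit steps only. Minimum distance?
9
(one shortest path: (5, 3, 5, 5) → (4, 3, 5, 5) → (3, 3, 5, 5) → (3, 4, 5, 5) → (3, 4, 4, 5) → (3, 4, 4, 4) → (3, 4, 4, 3) → (3, 4, 4, 2) → (3, 4, 4, 1) → (3, 4, 4, 0))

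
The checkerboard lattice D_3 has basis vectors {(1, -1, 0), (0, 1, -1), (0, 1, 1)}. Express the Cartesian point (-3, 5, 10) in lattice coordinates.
-3b₁ - 4b₂ + 6b₃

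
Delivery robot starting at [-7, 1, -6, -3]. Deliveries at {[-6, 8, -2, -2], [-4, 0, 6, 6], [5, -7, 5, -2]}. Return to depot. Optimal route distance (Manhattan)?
96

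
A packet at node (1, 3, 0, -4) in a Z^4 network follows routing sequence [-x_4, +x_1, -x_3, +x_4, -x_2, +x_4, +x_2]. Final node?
(2, 3, -1, -3)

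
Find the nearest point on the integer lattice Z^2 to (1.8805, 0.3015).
(2, 0)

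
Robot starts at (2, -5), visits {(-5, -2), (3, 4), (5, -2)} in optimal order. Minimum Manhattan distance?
28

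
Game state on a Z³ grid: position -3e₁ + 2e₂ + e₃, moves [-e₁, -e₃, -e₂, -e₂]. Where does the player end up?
(-4, 0, 0)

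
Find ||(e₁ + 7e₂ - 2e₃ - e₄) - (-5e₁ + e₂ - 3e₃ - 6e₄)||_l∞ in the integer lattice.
6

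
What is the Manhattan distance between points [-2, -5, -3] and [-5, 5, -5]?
15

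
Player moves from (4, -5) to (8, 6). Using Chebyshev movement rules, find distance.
11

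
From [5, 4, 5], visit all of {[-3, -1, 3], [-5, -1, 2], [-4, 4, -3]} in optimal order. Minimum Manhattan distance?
29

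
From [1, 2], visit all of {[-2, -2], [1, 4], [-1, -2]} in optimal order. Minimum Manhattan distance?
11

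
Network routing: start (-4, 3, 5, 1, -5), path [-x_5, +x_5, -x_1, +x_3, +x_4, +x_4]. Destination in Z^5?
(-5, 3, 6, 3, -5)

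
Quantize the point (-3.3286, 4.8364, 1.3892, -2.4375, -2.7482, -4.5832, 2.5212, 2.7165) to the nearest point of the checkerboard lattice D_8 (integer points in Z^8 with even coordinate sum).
(-3, 5, 1, -2, -3, -5, 2, 3)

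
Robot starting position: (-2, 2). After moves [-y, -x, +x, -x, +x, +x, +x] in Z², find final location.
(0, 1)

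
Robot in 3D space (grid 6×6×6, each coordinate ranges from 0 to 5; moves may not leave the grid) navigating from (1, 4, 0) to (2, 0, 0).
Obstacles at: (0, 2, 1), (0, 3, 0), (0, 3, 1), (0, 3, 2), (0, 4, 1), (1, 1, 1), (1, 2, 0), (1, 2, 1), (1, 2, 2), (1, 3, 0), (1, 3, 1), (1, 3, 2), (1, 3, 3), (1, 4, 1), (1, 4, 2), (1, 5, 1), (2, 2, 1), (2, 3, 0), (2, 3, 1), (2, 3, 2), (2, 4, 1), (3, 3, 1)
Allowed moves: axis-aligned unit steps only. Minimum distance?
7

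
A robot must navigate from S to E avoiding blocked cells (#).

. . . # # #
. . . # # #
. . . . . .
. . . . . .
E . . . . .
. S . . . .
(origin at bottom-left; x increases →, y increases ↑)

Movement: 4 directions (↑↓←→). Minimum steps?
2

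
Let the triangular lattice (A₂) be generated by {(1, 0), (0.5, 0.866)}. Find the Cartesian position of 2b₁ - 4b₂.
(0, -3.464)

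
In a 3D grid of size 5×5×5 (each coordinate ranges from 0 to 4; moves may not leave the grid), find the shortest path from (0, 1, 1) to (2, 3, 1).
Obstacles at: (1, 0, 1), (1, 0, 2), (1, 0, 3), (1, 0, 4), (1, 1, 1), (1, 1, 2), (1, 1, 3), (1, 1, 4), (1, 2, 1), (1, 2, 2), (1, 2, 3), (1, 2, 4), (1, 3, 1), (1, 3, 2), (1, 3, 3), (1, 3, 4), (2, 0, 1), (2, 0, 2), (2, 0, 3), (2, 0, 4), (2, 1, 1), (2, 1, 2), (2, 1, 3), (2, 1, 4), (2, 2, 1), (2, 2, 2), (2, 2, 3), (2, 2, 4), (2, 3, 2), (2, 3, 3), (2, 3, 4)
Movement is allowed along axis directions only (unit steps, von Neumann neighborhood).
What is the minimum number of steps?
6
(one shortest path: (0, 1, 1) → (0, 2, 1) → (0, 3, 1) → (0, 4, 1) → (1, 4, 1) → (2, 4, 1) → (2, 3, 1))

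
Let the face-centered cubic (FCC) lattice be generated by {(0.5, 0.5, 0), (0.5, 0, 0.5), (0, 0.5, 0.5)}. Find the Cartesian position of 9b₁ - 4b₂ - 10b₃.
(2.5, -0.5, -7)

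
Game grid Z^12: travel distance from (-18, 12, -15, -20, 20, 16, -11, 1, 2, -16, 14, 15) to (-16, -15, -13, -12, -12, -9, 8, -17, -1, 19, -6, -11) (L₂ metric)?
73.7902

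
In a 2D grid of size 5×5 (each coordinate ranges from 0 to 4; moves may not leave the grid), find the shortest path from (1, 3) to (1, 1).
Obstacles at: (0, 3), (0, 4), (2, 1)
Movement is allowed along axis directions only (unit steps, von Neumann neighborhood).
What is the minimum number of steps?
2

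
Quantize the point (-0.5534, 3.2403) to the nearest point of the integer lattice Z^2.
(-1, 3)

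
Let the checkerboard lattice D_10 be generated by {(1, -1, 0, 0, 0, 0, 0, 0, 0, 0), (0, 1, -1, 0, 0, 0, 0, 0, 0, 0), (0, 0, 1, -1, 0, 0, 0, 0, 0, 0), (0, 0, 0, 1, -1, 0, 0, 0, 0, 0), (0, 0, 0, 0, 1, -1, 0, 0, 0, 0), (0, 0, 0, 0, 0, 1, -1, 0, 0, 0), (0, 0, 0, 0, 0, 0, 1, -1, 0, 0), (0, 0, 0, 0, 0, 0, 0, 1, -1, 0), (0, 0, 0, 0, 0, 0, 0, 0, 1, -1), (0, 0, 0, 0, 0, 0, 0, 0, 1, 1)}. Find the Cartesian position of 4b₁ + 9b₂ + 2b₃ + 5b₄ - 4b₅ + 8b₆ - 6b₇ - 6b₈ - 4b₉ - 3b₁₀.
(4, 5, -7, 3, -9, 12, -14, 0, -1, 1)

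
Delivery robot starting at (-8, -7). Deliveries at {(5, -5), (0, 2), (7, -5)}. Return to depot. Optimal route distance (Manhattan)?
48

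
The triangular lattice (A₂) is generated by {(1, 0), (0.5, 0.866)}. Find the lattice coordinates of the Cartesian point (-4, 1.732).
-5b₁ + 2b₂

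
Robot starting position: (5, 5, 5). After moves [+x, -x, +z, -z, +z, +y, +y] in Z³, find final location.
(5, 7, 6)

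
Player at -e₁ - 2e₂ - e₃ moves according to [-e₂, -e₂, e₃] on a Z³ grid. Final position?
(-1, -4, 0)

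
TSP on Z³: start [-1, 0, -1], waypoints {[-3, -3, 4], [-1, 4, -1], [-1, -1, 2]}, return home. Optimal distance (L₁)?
28
(one optimal route: (-1, 0, -1) → (-3, -3, 4) → (-1, -1, 2) → (-1, 4, -1) → (-1, 0, -1))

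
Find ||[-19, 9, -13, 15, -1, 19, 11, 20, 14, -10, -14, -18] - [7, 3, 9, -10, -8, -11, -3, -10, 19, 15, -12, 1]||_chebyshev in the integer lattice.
30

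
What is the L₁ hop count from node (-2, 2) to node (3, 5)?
8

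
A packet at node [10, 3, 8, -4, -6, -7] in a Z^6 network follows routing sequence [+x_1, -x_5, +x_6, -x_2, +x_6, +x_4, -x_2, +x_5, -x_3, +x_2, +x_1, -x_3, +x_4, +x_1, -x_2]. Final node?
(13, 1, 6, -2, -6, -5)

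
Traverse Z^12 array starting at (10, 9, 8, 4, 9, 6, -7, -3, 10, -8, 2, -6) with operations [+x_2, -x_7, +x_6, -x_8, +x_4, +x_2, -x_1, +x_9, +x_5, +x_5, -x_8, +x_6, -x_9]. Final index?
(9, 11, 8, 5, 11, 8, -8, -5, 10, -8, 2, -6)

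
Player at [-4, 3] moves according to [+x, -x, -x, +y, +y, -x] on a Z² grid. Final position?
(-6, 5)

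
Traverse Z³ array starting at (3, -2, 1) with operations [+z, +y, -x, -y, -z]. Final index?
(2, -2, 1)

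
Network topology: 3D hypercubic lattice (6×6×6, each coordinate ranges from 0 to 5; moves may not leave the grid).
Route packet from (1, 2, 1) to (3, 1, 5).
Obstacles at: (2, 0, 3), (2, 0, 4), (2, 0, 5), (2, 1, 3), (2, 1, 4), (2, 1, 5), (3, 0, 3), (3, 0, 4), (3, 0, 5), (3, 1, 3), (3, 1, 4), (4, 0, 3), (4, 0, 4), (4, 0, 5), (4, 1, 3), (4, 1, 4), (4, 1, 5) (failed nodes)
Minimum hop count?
7
(one shortest path: (1, 2, 1) → (2, 2, 1) → (3, 2, 1) → (3, 2, 2) → (3, 2, 3) → (3, 2, 4) → (3, 2, 5) → (3, 1, 5))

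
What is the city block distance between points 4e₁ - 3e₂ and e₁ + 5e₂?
11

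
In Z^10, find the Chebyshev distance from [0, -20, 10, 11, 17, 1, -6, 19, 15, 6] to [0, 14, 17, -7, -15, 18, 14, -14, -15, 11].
34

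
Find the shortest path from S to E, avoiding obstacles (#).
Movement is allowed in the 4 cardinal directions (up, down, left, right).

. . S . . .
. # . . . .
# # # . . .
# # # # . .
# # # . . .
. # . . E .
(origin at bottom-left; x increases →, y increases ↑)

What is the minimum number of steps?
7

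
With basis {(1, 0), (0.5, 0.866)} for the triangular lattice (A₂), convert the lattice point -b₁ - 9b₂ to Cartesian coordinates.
(-5.5, -7.794)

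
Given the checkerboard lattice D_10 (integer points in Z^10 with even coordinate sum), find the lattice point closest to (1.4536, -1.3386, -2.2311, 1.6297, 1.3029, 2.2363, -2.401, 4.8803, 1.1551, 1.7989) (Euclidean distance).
(2, -1, -2, 2, 1, 2, -2, 5, 1, 2)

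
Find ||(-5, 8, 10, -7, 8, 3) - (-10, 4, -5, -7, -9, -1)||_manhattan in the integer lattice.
45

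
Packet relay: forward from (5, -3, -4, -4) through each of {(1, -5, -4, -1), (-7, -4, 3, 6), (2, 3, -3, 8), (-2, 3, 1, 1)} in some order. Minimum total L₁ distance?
62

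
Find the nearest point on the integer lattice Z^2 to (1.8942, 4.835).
(2, 5)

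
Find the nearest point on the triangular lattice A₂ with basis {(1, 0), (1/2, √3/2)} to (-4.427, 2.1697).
(-4.5, 2.598)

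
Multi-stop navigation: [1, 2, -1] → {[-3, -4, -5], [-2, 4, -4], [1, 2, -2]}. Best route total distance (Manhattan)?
18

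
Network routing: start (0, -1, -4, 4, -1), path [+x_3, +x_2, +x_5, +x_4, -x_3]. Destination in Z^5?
(0, 0, -4, 5, 0)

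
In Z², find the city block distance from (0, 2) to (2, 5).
5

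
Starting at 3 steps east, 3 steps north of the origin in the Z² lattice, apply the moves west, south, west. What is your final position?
(1, 2)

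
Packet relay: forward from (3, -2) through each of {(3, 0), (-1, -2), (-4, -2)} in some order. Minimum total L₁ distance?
11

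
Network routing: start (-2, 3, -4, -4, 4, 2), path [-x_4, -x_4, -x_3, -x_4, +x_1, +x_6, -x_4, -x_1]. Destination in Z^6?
(-2, 3, -5, -8, 4, 3)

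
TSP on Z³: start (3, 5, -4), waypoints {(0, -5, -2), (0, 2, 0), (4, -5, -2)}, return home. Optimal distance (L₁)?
36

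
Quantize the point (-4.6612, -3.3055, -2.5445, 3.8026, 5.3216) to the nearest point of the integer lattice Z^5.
(-5, -3, -3, 4, 5)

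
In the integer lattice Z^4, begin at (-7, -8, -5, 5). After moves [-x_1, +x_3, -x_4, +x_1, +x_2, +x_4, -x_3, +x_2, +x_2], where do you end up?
(-7, -5, -5, 5)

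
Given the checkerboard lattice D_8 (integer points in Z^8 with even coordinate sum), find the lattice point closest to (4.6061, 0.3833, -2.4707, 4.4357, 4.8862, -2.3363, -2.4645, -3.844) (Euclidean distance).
(5, 0, -2, 4, 5, -2, -2, -4)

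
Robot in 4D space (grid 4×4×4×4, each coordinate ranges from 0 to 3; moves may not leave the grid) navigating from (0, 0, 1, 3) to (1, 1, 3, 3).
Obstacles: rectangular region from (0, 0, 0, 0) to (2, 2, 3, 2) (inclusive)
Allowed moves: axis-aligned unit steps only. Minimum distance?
4
(one shortest path: (0, 0, 1, 3) → (1, 0, 1, 3) → (1, 1, 1, 3) → (1, 1, 2, 3) → (1, 1, 3, 3))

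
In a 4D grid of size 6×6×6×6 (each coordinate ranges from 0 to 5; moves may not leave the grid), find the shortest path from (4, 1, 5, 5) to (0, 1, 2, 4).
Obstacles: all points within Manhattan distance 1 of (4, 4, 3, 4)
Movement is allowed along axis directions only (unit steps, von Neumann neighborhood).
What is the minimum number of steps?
8
(one shortest path: (4, 1, 5, 5) → (3, 1, 5, 5) → (2, 1, 5, 5) → (1, 1, 5, 5) → (0, 1, 5, 5) → (0, 1, 4, 5) → (0, 1, 3, 5) → (0, 1, 2, 5) → (0, 1, 2, 4))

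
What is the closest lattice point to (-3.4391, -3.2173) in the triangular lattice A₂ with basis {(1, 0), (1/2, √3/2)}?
(-3, -3.464)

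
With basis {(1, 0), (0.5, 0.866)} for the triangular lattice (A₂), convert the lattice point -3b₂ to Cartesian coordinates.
(-1.5, -2.598)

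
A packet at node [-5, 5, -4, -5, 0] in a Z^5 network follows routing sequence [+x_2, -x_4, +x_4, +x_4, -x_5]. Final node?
(-5, 6, -4, -4, -1)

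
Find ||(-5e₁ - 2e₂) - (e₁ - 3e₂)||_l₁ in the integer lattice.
7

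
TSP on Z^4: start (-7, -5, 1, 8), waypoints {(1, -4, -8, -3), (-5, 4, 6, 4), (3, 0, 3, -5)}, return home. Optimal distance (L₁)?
92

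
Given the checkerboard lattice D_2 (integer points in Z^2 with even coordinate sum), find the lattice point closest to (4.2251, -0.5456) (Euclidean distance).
(4, 0)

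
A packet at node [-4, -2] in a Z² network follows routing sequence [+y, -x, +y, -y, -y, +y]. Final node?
(-5, -1)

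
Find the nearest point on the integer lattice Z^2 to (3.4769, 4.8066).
(3, 5)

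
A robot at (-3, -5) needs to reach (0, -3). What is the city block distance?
5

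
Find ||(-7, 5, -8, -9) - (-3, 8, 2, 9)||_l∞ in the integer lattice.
18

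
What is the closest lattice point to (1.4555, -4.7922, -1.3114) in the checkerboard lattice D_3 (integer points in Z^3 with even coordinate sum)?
(2, -5, -1)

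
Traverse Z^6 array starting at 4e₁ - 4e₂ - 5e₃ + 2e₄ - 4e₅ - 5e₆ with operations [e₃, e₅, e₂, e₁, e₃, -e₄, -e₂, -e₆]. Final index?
(5, -4, -3, 1, -3, -6)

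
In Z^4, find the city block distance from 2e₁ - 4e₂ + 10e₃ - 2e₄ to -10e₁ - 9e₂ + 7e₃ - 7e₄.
25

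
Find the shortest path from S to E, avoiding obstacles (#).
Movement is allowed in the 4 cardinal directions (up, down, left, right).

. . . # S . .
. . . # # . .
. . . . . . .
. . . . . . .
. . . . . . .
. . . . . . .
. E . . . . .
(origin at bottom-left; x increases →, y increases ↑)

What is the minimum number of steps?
11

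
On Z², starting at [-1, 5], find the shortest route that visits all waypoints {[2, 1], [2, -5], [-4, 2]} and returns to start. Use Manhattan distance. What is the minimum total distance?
32
(one optimal route: (-1, 5) → (2, 1) → (2, -5) → (-4, 2) → (-1, 5))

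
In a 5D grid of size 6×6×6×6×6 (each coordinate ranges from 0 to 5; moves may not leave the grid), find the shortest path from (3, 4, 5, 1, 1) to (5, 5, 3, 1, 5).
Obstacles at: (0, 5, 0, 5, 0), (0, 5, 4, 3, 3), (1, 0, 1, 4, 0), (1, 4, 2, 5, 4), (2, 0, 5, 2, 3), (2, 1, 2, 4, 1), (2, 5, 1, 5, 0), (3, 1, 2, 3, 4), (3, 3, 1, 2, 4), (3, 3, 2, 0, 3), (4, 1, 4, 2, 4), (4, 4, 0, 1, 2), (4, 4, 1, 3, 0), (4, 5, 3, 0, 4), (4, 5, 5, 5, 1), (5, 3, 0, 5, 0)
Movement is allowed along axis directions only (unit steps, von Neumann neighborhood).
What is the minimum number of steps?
9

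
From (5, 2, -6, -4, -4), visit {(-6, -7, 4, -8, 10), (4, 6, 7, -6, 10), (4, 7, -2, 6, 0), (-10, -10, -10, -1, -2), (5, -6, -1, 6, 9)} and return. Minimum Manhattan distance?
186
(one optimal route: (5, 2, -6, -4, -4) → (4, 7, -2, 6, 0) → (5, -6, -1, 6, 9) → (4, 6, 7, -6, 10) → (-6, -7, 4, -8, 10) → (-10, -10, -10, -1, -2) → (5, 2, -6, -4, -4))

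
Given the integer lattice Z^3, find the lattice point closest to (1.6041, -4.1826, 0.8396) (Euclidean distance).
(2, -4, 1)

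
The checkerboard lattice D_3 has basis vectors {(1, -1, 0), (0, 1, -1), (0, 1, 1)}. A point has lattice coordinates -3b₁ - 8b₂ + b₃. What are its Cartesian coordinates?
(-3, -4, 9)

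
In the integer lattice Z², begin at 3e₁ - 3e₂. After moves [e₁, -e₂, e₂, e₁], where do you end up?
(5, -3)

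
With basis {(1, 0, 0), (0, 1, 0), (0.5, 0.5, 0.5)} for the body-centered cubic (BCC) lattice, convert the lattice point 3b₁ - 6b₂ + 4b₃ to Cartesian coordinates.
(5, -4, 2)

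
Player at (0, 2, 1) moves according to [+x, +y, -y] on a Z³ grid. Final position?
(1, 2, 1)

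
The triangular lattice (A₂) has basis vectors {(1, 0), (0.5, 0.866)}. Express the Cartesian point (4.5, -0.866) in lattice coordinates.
5b₁ - b₂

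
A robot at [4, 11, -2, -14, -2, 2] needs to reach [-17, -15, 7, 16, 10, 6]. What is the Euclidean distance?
47.5184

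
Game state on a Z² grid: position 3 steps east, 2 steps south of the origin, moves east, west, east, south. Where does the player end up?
(4, -3)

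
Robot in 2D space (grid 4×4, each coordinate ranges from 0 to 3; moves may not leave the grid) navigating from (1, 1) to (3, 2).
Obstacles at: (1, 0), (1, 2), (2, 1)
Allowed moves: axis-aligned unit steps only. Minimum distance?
7
(one shortest path: (1, 1) → (0, 1) → (0, 2) → (0, 3) → (1, 3) → (2, 3) → (3, 3) → (3, 2))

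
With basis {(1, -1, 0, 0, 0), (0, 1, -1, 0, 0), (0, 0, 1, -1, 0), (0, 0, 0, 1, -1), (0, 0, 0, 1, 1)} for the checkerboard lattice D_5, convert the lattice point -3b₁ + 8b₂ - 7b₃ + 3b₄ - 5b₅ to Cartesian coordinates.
(-3, 11, -15, 5, -8)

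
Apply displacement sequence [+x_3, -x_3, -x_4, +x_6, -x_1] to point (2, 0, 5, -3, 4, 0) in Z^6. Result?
(1, 0, 5, -4, 4, 1)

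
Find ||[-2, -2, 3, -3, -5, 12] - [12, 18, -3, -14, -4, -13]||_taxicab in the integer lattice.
77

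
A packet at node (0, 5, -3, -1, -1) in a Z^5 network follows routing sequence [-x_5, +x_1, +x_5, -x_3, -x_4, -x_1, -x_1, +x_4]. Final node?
(-1, 5, -4, -1, -1)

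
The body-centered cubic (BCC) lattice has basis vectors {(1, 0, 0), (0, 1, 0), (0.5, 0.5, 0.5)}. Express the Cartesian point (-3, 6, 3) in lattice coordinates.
-6b₁ + 3b₂ + 6b₃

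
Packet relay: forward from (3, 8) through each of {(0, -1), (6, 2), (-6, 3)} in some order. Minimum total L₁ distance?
28
(one optimal route: (3, 8) → (6, 2) → (0, -1) → (-6, 3))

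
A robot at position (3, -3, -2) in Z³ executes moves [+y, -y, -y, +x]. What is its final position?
(4, -4, -2)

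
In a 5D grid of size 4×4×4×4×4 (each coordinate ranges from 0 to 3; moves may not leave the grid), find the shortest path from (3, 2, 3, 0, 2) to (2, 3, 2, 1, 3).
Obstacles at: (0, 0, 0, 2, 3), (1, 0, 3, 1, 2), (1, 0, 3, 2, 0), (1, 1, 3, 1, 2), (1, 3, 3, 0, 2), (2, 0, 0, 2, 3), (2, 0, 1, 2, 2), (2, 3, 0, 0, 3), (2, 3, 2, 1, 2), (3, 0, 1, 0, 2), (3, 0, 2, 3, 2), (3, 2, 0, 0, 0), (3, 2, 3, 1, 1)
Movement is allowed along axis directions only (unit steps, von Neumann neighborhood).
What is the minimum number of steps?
5
(one shortest path: (3, 2, 3, 0, 2) → (2, 2, 3, 0, 2) → (2, 3, 3, 0, 2) → (2, 3, 2, 0, 2) → (2, 3, 2, 0, 3) → (2, 3, 2, 1, 3))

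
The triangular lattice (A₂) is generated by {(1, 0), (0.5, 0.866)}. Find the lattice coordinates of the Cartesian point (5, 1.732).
4b₁ + 2b₂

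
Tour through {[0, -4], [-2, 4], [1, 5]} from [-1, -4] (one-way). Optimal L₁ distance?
15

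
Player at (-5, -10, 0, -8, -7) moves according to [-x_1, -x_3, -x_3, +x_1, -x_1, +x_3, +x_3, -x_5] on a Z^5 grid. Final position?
(-6, -10, 0, -8, -8)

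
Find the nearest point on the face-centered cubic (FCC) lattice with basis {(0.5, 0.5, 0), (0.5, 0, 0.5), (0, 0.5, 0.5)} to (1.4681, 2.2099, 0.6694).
(1.5, 2, 0.5)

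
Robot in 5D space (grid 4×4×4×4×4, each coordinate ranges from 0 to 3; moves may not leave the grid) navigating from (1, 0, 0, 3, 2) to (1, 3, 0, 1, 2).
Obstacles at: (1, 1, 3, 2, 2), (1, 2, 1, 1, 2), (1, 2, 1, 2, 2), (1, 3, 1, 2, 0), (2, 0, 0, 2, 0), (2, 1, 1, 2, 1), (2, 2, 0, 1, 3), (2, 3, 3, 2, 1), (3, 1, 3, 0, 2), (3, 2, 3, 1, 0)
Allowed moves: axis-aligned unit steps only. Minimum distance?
5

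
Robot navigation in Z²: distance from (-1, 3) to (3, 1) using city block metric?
6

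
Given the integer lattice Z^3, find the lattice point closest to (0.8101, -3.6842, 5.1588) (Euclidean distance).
(1, -4, 5)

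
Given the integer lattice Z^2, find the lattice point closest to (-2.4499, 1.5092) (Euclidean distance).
(-2, 2)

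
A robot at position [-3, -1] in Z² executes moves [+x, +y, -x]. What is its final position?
(-3, 0)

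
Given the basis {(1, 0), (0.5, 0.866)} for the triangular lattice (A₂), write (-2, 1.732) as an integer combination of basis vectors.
-3b₁ + 2b₂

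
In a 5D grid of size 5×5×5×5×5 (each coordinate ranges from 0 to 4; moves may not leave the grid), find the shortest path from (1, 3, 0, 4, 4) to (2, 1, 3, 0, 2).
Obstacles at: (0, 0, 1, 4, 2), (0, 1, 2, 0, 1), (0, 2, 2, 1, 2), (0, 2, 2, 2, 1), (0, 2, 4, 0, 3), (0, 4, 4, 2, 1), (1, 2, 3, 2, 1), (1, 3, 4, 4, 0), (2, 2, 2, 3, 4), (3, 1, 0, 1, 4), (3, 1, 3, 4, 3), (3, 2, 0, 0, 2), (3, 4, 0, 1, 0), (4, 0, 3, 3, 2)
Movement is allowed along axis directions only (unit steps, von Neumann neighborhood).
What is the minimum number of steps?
12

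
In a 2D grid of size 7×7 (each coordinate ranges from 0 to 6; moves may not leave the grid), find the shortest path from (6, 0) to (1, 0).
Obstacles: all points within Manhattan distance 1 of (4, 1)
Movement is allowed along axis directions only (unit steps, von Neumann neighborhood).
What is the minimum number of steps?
11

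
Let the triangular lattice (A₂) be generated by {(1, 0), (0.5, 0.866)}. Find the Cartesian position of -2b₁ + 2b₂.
(-1, 1.732)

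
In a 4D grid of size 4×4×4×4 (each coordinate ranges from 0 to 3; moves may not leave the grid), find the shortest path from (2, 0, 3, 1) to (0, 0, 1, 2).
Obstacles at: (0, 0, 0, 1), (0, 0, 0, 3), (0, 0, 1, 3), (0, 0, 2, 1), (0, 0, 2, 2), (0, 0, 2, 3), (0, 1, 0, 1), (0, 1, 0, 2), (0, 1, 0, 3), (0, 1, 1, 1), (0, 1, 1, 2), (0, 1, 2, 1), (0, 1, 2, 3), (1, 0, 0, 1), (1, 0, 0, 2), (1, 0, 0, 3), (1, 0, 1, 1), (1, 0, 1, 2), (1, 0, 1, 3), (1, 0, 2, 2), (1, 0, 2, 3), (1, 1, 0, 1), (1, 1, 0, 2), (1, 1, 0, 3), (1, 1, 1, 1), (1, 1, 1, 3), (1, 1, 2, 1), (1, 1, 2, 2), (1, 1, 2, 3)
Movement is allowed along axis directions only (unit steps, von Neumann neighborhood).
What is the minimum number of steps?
7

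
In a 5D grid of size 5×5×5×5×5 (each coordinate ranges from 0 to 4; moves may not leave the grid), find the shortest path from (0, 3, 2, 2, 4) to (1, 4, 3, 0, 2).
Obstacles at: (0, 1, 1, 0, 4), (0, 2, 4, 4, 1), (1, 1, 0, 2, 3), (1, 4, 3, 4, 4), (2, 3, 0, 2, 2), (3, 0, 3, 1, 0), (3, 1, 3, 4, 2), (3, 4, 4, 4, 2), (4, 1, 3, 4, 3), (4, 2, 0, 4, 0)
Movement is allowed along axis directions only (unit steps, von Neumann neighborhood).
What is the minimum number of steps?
7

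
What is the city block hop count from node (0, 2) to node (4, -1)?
7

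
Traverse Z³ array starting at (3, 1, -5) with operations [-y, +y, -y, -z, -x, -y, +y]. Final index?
(2, 0, -6)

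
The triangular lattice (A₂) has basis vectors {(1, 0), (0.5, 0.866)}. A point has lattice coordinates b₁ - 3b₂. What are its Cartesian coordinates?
(-0.5, -2.598)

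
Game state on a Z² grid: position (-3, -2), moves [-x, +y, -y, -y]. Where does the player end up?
(-4, -3)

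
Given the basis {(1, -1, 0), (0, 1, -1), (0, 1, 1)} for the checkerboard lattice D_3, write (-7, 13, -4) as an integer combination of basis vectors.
-7b₁ + 5b₂ + b₃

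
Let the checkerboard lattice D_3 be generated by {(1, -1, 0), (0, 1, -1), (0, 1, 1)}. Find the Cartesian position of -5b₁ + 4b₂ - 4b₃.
(-5, 5, -8)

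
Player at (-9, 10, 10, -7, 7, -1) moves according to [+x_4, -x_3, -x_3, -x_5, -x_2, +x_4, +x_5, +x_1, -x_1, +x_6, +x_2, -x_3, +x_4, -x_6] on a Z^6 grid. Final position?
(-9, 10, 7, -4, 7, -1)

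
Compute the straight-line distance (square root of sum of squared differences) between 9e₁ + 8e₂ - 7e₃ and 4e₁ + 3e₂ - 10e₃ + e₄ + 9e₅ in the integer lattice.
11.8743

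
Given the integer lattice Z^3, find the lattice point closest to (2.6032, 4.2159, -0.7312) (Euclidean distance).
(3, 4, -1)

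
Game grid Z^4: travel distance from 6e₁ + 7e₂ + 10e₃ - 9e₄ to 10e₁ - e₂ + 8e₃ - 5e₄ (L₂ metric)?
10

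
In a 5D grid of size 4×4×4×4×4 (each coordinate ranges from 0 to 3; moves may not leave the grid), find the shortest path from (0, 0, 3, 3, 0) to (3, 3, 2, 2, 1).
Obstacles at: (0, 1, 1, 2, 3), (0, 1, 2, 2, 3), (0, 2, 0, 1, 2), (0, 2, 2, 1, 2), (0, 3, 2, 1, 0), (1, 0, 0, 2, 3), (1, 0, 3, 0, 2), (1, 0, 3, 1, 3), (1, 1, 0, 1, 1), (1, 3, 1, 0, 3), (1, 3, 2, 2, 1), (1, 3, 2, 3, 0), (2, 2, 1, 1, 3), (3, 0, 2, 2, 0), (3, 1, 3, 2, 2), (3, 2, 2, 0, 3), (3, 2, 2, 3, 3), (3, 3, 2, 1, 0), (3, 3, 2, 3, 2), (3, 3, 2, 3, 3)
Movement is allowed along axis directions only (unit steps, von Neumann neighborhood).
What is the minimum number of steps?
9
(one shortest path: (0, 0, 3, 3, 0) → (1, 0, 3, 3, 0) → (2, 0, 3, 3, 0) → (3, 0, 3, 3, 0) → (3, 1, 3, 3, 0) → (3, 2, 3, 3, 0) → (3, 3, 3, 3, 0) → (3, 3, 2, 3, 0) → (3, 3, 2, 2, 0) → (3, 3, 2, 2, 1))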